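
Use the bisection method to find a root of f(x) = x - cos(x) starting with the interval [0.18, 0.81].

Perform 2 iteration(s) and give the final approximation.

f(x) = x - cos(x)
Initial interval: [0.18, 0.81]

Iteration 1:
  c_1 = (0.180000 + 0.810000)/2 = 0.495000
  f(c_1) = f(0.495000) = -0.384969
  f(a) × f(c) ≥ 0, new interval: [0.495000, 0.810000]
Iteration 2:
  c_2 = (0.495000 + 0.810000)/2 = 0.652500
  f(c_2) = f(0.652500) = -0.142068
  f(a) × f(c) ≥ 0, new interval: [0.652500, 0.810000]

After 2 iteration(s), the approximation is c_2 = 0.652500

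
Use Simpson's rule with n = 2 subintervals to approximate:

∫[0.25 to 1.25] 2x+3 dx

f(x) = 2x+3
a = 0.25, b = 1.25, n = 2
h = (b - a)/n = 0.500000

Simpson's rule: (h/3)[f(x₀) + 4f(x₁) + 2f(x₂) + ... + f(xₙ)]

x_0 = 0.2500, f(x_0) = 3.500000, coefficient = 1
x_1 = 0.7500, f(x_1) = 4.500000, coefficient = 4
x_2 = 1.2500, f(x_2) = 5.500000, coefficient = 1

I ≈ (0.500000/3) × 27.000000 = 4.500000
Exact value: 4.500000
Error: 0.000000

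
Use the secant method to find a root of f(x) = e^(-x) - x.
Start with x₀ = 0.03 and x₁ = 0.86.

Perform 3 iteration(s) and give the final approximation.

f(x) = e^(-x) - x
x₀ = 0.03, x₁ = 0.86

Secant formula: x_{n+1} = x_n - f(x_n)(x_n - x_{n-1})/(f(x_n) - f(x_{n-1}))

Iteration 1:
  f(0.030000) = 0.940446
  f(0.860000) = -0.436838
  x_2 = 0.860000 - (-0.436838)×(0.860000 - 0.030000)/(-0.436838 - 0.940446)
       = 0.596746
Iteration 2:
  f(0.860000) = -0.436838
  f(0.596746) = -0.046146
  x_3 = 0.596746 - (-0.046146)×(0.596746 - 0.860000)/(-0.046146 - (-0.436838))
       = 0.565652
Iteration 3:
  f(0.596746) = -0.046146
  f(0.565652) = 0.002337
  x_4 = 0.565652 - 0.002337×(0.565652 - 0.596746)/(0.002337 - (-0.046146))
       = 0.567151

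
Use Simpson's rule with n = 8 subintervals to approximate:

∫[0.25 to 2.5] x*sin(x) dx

f(x) = x*sin(x)
a = 0.25, b = 2.5, n = 8
h = (b - a)/n = 0.281250

Simpson's rule: (h/3)[f(x₀) + 4f(x₁) + 2f(x₂) + ... + f(xₙ)]

x_0 = 0.2500, f(x_0) = 0.061851, coefficient = 1
x_1 = 0.5312, f(x_1) = 0.269137, coefficient = 4
x_2 = 0.8125, f(x_2) = 0.589882, coefficient = 2
x_3 = 1.0938, f(x_3) = 0.971638, coefficient = 4
x_4 = 1.3750, f(x_4) = 1.348728, coefficient = 2
x_5 = 1.6562, f(x_5) = 1.650206, coefficient = 4
x_6 = 1.9375, f(x_6) = 1.808684, coefficient = 2
x_7 = 2.2188, f(x_7) = 1.769055, coefficient = 4
x_8 = 2.5000, f(x_8) = 1.496180, coefficient = 1

I ≈ (0.281250/3) × 27.692767 = 2.596197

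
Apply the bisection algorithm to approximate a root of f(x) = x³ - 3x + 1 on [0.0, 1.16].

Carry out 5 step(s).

f(x) = x³ - 3x + 1
Initial interval: [0.0, 1.16]

Iteration 1:
  c_1 = (0.000000 + 1.160000)/2 = 0.580000
  f(c_1) = f(0.580000) = -0.544888
  f(a) × f(c) < 0, new interval: [0.000000, 0.580000]
Iteration 2:
  c_2 = (0.000000 + 0.580000)/2 = 0.290000
  f(c_2) = f(0.290000) = 0.154389
  f(a) × f(c) ≥ 0, new interval: [0.290000, 0.580000]
Iteration 3:
  c_3 = (0.290000 + 0.580000)/2 = 0.435000
  f(c_3) = f(0.435000) = -0.222687
  f(a) × f(c) < 0, new interval: [0.290000, 0.435000]
Iteration 4:
  c_4 = (0.290000 + 0.435000)/2 = 0.362500
  f(c_4) = f(0.362500) = -0.039865
  f(a) × f(c) < 0, new interval: [0.290000, 0.362500]
Iteration 5:
  c_5 = (0.290000 + 0.362500)/2 = 0.326250
  f(c_5) = f(0.326250) = 0.055976
  f(a) × f(c) ≥ 0, new interval: [0.326250, 0.362500]

After 5 iteration(s), the approximation is c_5 = 0.326250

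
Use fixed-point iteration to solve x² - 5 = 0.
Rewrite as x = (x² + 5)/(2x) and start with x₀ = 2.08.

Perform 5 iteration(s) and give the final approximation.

Equation: x² - 5 = 0
Fixed-point form: x = (x² + 5)/(2x)
x₀ = 2.08

x_1 = g(2.080000) = 2.241923
x_2 = g(2.241923) = 2.236076
x_3 = g(2.236076) = 2.236068
x_4 = g(2.236068) = 2.236068
x_5 = g(2.236068) = 2.236068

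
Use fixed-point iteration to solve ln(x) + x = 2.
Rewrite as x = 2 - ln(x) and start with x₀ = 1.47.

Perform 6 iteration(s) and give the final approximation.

Equation: ln(x) + x = 2
Fixed-point form: x = 2 - ln(x)
x₀ = 1.47

x_1 = g(1.470000) = 1.614738
x_2 = g(1.614738) = 1.520828
x_3 = g(1.520828) = 1.580745
x_4 = g(1.580745) = 1.542104
x_5 = g(1.542104) = 1.566853
x_6 = g(1.566853) = 1.550931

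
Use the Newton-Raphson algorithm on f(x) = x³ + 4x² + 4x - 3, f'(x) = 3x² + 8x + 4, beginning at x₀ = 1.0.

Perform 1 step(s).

f(x) = x³ + 4x² + 4x - 3
f'(x) = 3x² + 8x + 4
x₀ = 1.0

Newton-Raphson formula: x_{n+1} = x_n - f(x_n)/f'(x_n)

Iteration 1:
  f(1.000000) = 6.000000
  f'(1.000000) = 15.000000
  x_1 = 1.000000 - 6.000000/15.000000 = 0.600000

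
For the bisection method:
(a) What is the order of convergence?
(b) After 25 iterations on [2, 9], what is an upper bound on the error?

(a) Bisection has linear (order 1) convergence; the error is halved each step.

(b) Error bound = (b-a)/2^n = (9 - 2)/2^{25}
    = 7/2^{25}

(a) 1 (linear); (b) error ≤ 2.09e-07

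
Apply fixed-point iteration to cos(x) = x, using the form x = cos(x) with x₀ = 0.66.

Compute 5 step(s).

Equation: cos(x) = x
Fixed-point form: x = cos(x)
x₀ = 0.66

x_1 = g(0.660000) = 0.789992
x_2 = g(0.789992) = 0.703851
x_3 = g(0.703851) = 0.762356
x_4 = g(0.762356) = 0.723211
x_5 = g(0.723211) = 0.749685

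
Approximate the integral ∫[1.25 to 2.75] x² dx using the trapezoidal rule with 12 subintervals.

f(x) = x²
a = 1.25, b = 2.75, n = 12
h = (b - a)/n = 0.125000

Trapezoidal rule: (h/2)[f(x₀) + 2f(x₁) + 2f(x₂) + ... + f(xₙ)]

x_0 = 1.2500, f(x_0) = 1.562500, coefficient = 1
x_1 = 1.3750, f(x_1) = 1.890625, coefficient = 2
x_2 = 1.5000, f(x_2) = 2.250000, coefficient = 2
x_3 = 1.6250, f(x_3) = 2.640625, coefficient = 2
x_4 = 1.7500, f(x_4) = 3.062500, coefficient = 2
x_5 = 1.8750, f(x_5) = 3.515625, coefficient = 2
x_6 = 2.0000, f(x_6) = 4.000000, coefficient = 2
x_7 = 2.1250, f(x_7) = 4.515625, coefficient = 2
x_8 = 2.2500, f(x_8) = 5.062500, coefficient = 2
x_9 = 2.3750, f(x_9) = 5.640625, coefficient = 2
x_10 = 2.5000, f(x_10) = 6.250000, coefficient = 2
x_11 = 2.6250, f(x_11) = 6.890625, coefficient = 2
x_12 = 2.7500, f(x_12) = 7.562500, coefficient = 1

I ≈ (0.125000/2) × 100.562500 = 6.285156
Exact value: 6.281250
Error: 0.003906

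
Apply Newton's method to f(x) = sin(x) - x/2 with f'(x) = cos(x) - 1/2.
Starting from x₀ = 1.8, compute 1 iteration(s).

f(x) = sin(x) - x/2
f'(x) = cos(x) - 1/2
x₀ = 1.8

Newton-Raphson formula: x_{n+1} = x_n - f(x_n)/f'(x_n)

Iteration 1:
  f(1.800000) = 0.073848
  f'(1.800000) = -0.727202
  x_1 = 1.800000 - 0.073848/(-0.727202) = 1.901550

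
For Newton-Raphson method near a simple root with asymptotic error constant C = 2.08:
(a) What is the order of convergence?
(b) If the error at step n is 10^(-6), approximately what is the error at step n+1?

(a) Newton-Raphson has quadratic (order 2) convergence near simple roots.
    This means |e_{n+1}| ≈ C|e_n|².

(b) With |e_n| = 10^(-6) and C = 2.08:
    |e_{n+1}| ≈ 2.08 × (10^(-6))² = 2.08 × 10^(-12)

(a) 2 (quadratic); (b) |e_{n+1}| ≈ 2.080e-12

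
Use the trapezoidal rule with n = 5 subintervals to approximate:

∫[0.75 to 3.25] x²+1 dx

f(x) = x²+1
a = 0.75, b = 3.25, n = 5
h = (b - a)/n = 0.500000

Trapezoidal rule: (h/2)[f(x₀) + 2f(x₁) + 2f(x₂) + ... + f(xₙ)]

x_0 = 0.7500, f(x_0) = 1.562500, coefficient = 1
x_1 = 1.2500, f(x_1) = 2.562500, coefficient = 2
x_2 = 1.7500, f(x_2) = 4.062500, coefficient = 2
x_3 = 2.2500, f(x_3) = 6.062500, coefficient = 2
x_4 = 2.7500, f(x_4) = 8.562500, coefficient = 2
x_5 = 3.2500, f(x_5) = 11.562500, coefficient = 1

I ≈ (0.500000/2) × 55.625000 = 13.906250
Exact value: 13.802083
Error: 0.104167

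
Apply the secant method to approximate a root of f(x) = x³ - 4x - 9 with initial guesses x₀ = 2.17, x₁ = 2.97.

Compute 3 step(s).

f(x) = x³ - 4x - 9
x₀ = 2.17, x₁ = 2.97

Secant formula: x_{n+1} = x_n - f(x_n)(x_n - x_{n-1})/(f(x_n) - f(x_{n-1}))

Iteration 1:
  f(2.170000) = -7.461687
  f(2.970000) = 5.318073
  x_2 = 2.970000 - 5.318073×(2.970000 - 2.170000)/(5.318073 - (-7.461687))
       = 2.637094
Iteration 2:
  f(2.970000) = 5.318073
  f(2.637094) = -1.209326
  x_3 = 2.637094 - (-1.209326)×(2.637094 - 2.970000)/(-1.209326 - 5.318073)
       = 2.698771
Iteration 3:
  f(2.637094) = -1.209326
  f(2.698771) = -0.138946
  x_4 = 2.698771 - (-0.138946)×(2.698771 - 2.637094)/(-0.138946 - (-1.209326))
       = 2.706778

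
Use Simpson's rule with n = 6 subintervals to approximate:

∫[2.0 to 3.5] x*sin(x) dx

f(x) = x*sin(x)
a = 2.0, b = 3.5, n = 6
h = (b - a)/n = 0.250000

Simpson's rule: (h/3)[f(x₀) + 4f(x₁) + 2f(x₂) + ... + f(xₙ)]

x_0 = 2.0000, f(x_0) = 1.818595, coefficient = 1
x_1 = 2.2500, f(x_1) = 1.750665, coefficient = 4
x_2 = 2.5000, f(x_2) = 1.496180, coefficient = 2
x_3 = 2.7500, f(x_3) = 1.049568, coefficient = 4
x_4 = 3.0000, f(x_4) = 0.423360, coefficient = 2
x_5 = 3.2500, f(x_5) = -0.351634, coefficient = 4
x_6 = 3.5000, f(x_6) = -1.227741, coefficient = 1

I ≈ (0.250000/3) × 14.224327 = 1.185361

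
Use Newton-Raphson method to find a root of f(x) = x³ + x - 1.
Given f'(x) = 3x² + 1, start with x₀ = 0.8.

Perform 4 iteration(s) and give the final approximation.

f(x) = x³ + x - 1
f'(x) = 3x² + 1
x₀ = 0.8

Newton-Raphson formula: x_{n+1} = x_n - f(x_n)/f'(x_n)

Iteration 1:
  f(0.800000) = 0.312000
  f'(0.800000) = 2.920000
  x_1 = 0.800000 - 0.312000/2.920000 = 0.693151
Iteration 2:
  f(0.693151) = 0.026180
  f'(0.693151) = 2.441374
  x_2 = 0.693151 - 0.026180/2.441374 = 0.682427
Iteration 3:
  f(0.682427) = 0.000238
  f'(0.682427) = 2.397120
  x_3 = 0.682427 - 0.000238/2.397120 = 0.682328
Iteration 4:
  f(0.682328) = 0.000000
  f'(0.682328) = 2.396714
  x_4 = 0.682328 - 0.000000/2.396714 = 0.682328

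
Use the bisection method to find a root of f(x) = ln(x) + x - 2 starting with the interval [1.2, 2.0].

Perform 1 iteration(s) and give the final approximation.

f(x) = ln(x) + x - 2
Initial interval: [1.2, 2.0]

Iteration 1:
  c_1 = (1.200000 + 2.000000)/2 = 1.600000
  f(c_1) = f(1.600000) = 0.070004
  f(a) × f(c) < 0, new interval: [1.200000, 1.600000]

After 1 iteration(s), the approximation is c_1 = 1.600000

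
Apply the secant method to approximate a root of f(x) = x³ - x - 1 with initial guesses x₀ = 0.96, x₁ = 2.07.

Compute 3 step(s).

f(x) = x³ - x - 1
x₀ = 0.96, x₁ = 2.07

Secant formula: x_{n+1} = x_n - f(x_n)(x_n - x_{n-1})/(f(x_n) - f(x_{n-1}))

Iteration 1:
  f(0.960000) = -1.075264
  f(2.070000) = 5.799743
  x_2 = 2.070000 - 5.799743×(2.070000 - 0.960000)/(5.799743 - (-1.075264))
       = 1.133606
Iteration 2:
  f(2.070000) = 5.799743
  f(1.133606) = -0.676851
  x_3 = 1.133606 - (-0.676851)×(1.133606 - 2.070000)/(-0.676851 - 5.799743)
       = 1.231466
Iteration 3:
  f(1.133606) = -0.676851
  f(1.231466) = -0.363937
  x_4 = 1.231466 - (-0.363937)×(1.231466 - 1.133606)/(-0.363937 - (-0.676851))
       = 1.345283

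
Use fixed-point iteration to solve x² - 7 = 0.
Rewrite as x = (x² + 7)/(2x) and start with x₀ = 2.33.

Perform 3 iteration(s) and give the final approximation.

Equation: x² - 7 = 0
Fixed-point form: x = (x² + 7)/(2x)
x₀ = 2.33

x_1 = g(2.330000) = 2.667146
x_2 = g(2.667146) = 2.645837
x_3 = g(2.645837) = 2.645751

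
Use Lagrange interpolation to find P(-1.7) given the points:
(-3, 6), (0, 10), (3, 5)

Lagrange interpolation formula:
P(x) = Σ yᵢ × Lᵢ(x)
where Lᵢ(x) = Π_{j≠i} (x - xⱼ)/(xᵢ - xⱼ)

L_0(-1.7) = (-1.7 - 0)/(-3 - 0) × (-1.7 - 3)/(-3 - 3) = 0.443889
L_1(-1.7) = (-1.7 - (-3))/(0 - (-3)) × (-1.7 - 3)/(0 - 3) = 0.678889
L_2(-1.7) = (-1.7 - (-3))/(3 - (-3)) × (-1.7 - 0)/(3 - 0) = -0.122778

P(-1.7) = 6×L_0(-1.7) + 10×L_1(-1.7) + 5×L_2(-1.7)
P(-1.7) = 8.838333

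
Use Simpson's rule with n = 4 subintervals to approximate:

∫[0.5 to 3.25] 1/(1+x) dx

f(x) = 1/(1+x)
a = 0.5, b = 3.25, n = 4
h = (b - a)/n = 0.687500

Simpson's rule: (h/3)[f(x₀) + 4f(x₁) + 2f(x₂) + ... + f(xₙ)]

x_0 = 0.5000, f(x_0) = 0.666667, coefficient = 1
x_1 = 1.1875, f(x_1) = 0.457143, coefficient = 4
x_2 = 1.8750, f(x_2) = 0.347826, coefficient = 2
x_3 = 2.5625, f(x_3) = 0.280702, coefficient = 4
x_4 = 3.2500, f(x_4) = 0.235294, coefficient = 1

I ≈ (0.687500/3) × 4.548991 = 1.042477
Exact value: 1.041454
Error: 0.001023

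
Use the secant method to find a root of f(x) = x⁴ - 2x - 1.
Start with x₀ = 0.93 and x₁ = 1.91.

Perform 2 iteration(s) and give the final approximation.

f(x) = x⁴ - 2x - 1
x₀ = 0.93, x₁ = 1.91

Secant formula: x_{n+1} = x_n - f(x_n)(x_n - x_{n-1})/(f(x_n) - f(x_{n-1}))

Iteration 1:
  f(0.930000) = -2.111948
  f(1.910000) = 8.488634
  x_2 = 1.910000 - 8.488634×(1.910000 - 0.930000)/(8.488634 - (-2.111948))
       = 1.125245
Iteration 2:
  f(1.910000) = 8.488634
  f(1.125245) = -1.647288
  x_3 = 1.125245 - (-1.647288)×(1.125245 - 1.910000)/(-1.647288 - 8.488634)
       = 1.252783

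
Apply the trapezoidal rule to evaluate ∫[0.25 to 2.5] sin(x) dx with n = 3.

f(x) = sin(x)
a = 0.25, b = 2.5, n = 3
h = (b - a)/n = 0.750000

Trapezoidal rule: (h/2)[f(x₀) + 2f(x₁) + 2f(x₂) + ... + f(xₙ)]

x_0 = 0.2500, f(x_0) = 0.247404, coefficient = 1
x_1 = 1.0000, f(x_1) = 0.841471, coefficient = 2
x_2 = 1.7500, f(x_2) = 0.983986, coefficient = 2
x_3 = 2.5000, f(x_3) = 0.598472, coefficient = 1

I ≈ (0.750000/2) × 4.496790 = 1.686296
Exact value: 1.770056
Error: 0.083760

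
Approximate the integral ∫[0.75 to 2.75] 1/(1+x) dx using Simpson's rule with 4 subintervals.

f(x) = 1/(1+x)
a = 0.75, b = 2.75, n = 4
h = (b - a)/n = 0.500000

Simpson's rule: (h/3)[f(x₀) + 4f(x₁) + 2f(x₂) + ... + f(xₙ)]

x_0 = 0.7500, f(x_0) = 0.571429, coefficient = 1
x_1 = 1.2500, f(x_1) = 0.444444, coefficient = 4
x_2 = 1.7500, f(x_2) = 0.363636, coefficient = 2
x_3 = 2.2500, f(x_3) = 0.307692, coefficient = 4
x_4 = 2.7500, f(x_4) = 0.266667, coefficient = 1

I ≈ (0.500000/3) × 4.573915 = 0.762319
Exact value: 0.762140
Error: 0.000179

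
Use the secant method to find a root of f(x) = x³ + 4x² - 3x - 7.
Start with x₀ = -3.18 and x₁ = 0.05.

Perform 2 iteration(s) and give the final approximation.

f(x) = x³ + 4x² - 3x - 7
x₀ = -3.18, x₁ = 0.05

Secant formula: x_{n+1} = x_n - f(x_n)(x_n - x_{n-1})/(f(x_n) - f(x_{n-1}))

Iteration 1:
  f(-3.180000) = 10.832168
  f(0.050000) = -7.139875
  x_2 = 0.050000 - (-7.139875)×(0.050000 - (-3.180000))/(-7.139875 - 10.832168)
       = -1.233204
Iteration 2:
  f(0.050000) = -7.139875
  f(-1.233204) = 0.907333
  x_3 = -1.233204 - 0.907333×(-1.233204 - 0.050000)/(0.907333 - (-7.139875))
       = -1.088521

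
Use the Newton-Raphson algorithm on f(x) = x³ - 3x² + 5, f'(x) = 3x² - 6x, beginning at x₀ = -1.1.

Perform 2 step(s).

f(x) = x³ - 3x² + 5
f'(x) = 3x² - 6x
x₀ = -1.1

Newton-Raphson formula: x_{n+1} = x_n - f(x_n)/f'(x_n)

Iteration 1:
  f(-1.100000) = 0.039000
  f'(-1.100000) = 10.230000
  x_1 = -1.100000 - 0.039000/10.230000 = -1.103812
Iteration 2:
  f(-1.103812) = -0.000092
  f'(-1.103812) = 10.278079
  x_2 = -1.103812 - (-0.000092)/10.278079 = -1.103803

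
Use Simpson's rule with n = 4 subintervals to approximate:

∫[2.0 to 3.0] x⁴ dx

f(x) = x⁴
a = 2.0, b = 3.0, n = 4
h = (b - a)/n = 0.250000

Simpson's rule: (h/3)[f(x₀) + 4f(x₁) + 2f(x₂) + ... + f(xₙ)]

x_0 = 2.0000, f(x_0) = 16.000000, coefficient = 1
x_1 = 2.2500, f(x_1) = 25.628906, coefficient = 4
x_2 = 2.5000, f(x_2) = 39.062500, coefficient = 2
x_3 = 2.7500, f(x_3) = 57.191406, coefficient = 4
x_4 = 3.0000, f(x_4) = 81.000000, coefficient = 1

I ≈ (0.250000/3) × 506.406250 = 42.200521
Exact value: 42.200000
Error: 0.000521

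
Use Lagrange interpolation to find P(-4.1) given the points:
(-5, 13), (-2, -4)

Lagrange interpolation formula:
P(x) = Σ yᵢ × Lᵢ(x)
where Lᵢ(x) = Π_{j≠i} (x - xⱼ)/(xᵢ - xⱼ)

L_0(-4.1) = (-4.1 - (-2))/(-5 - (-2)) = 0.700000
L_1(-4.1) = (-4.1 - (-5))/(-2 - (-5)) = 0.300000

P(-4.1) = 13×L_0(-4.1) + (-4)×L_1(-4.1)
P(-4.1) = 7.900000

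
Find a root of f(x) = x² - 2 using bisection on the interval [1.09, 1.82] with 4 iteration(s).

f(x) = x² - 2
Initial interval: [1.09, 1.82]

Iteration 1:
  c_1 = (1.090000 + 1.820000)/2 = 1.455000
  f(c_1) = f(1.455000) = 0.117025
  f(a) × f(c) < 0, new interval: [1.090000, 1.455000]
Iteration 2:
  c_2 = (1.090000 + 1.455000)/2 = 1.272500
  f(c_2) = f(1.272500) = -0.380744
  f(a) × f(c) ≥ 0, new interval: [1.272500, 1.455000]
Iteration 3:
  c_3 = (1.272500 + 1.455000)/2 = 1.363750
  f(c_3) = f(1.363750) = -0.140186
  f(a) × f(c) ≥ 0, new interval: [1.363750, 1.455000]
Iteration 4:
  c_4 = (1.363750 + 1.455000)/2 = 1.409375
  f(c_4) = f(1.409375) = -0.013662
  f(a) × f(c) ≥ 0, new interval: [1.409375, 1.455000]

After 4 iteration(s), the approximation is c_4 = 1.409375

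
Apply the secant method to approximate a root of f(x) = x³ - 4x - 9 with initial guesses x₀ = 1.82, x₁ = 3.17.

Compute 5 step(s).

f(x) = x³ - 4x - 9
x₀ = 1.82, x₁ = 3.17

Secant formula: x_{n+1} = x_n - f(x_n)(x_n - x_{n-1})/(f(x_n) - f(x_{n-1}))

Iteration 1:
  f(1.820000) = -10.251432
  f(3.170000) = 10.175013
  x_2 = 3.170000 - 10.175013×(3.170000 - 1.820000)/(10.175013 - (-10.251432))
       = 2.497525
Iteration 2:
  f(3.170000) = 10.175013
  f(2.497525) = -3.411456
  x_3 = 2.497525 - (-3.411456)×(2.497525 - 3.170000)/(-3.411456 - 10.175013)
       = 2.666378
Iteration 3:
  f(2.497525) = -3.411456
  f(2.666378) = -0.708699
  x_4 = 2.666378 - (-0.708699)×(2.666378 - 2.497525)/(-0.708699 - (-3.411456))
       = 2.710654
Iteration 4:
  f(2.666378) = -0.708699
  f(2.710654) = 0.074307
  x_5 = 2.710654 - 0.074307×(2.710654 - 2.666378)/(0.074307 - (-0.708699))
       = 2.706452
Iteration 5:
  f(2.710654) = 0.074307
  f(2.706452) = -0.001361
  x_6 = 2.706452 - (-0.001361)×(2.706452 - 2.710654)/(-0.001361 - 0.074307)
       = 2.706528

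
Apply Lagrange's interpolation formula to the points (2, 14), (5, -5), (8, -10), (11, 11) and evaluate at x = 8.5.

Lagrange interpolation formula:
P(x) = Σ yᵢ × Lᵢ(x)
where Lᵢ(x) = Π_{j≠i} (x - xⱼ)/(xᵢ - xⱼ)

L_0(8.5) = (8.5 - 5)/(2 - 5) × (8.5 - 8)/(2 - 8) × (8.5 - 11)/(2 - 11) = 0.027006
L_1(8.5) = (8.5 - 2)/(5 - 2) × (8.5 - 8)/(5 - 8) × (8.5 - 11)/(5 - 11) = -0.150463
L_2(8.5) = (8.5 - 2)/(8 - 2) × (8.5 - 5)/(8 - 5) × (8.5 - 11)/(8 - 11) = 1.053241
L_3(8.5) = (8.5 - 2)/(11 - 2) × (8.5 - 5)/(11 - 5) × (8.5 - 8)/(11 - 8) = 0.070216

P(8.5) = 14×L_0(8.5) + (-5)×L_1(8.5) + (-10)×L_2(8.5) + 11×L_3(8.5)
P(8.5) = -8.629630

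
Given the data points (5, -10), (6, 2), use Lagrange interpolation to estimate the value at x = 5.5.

Lagrange interpolation formula:
P(x) = Σ yᵢ × Lᵢ(x)
where Lᵢ(x) = Π_{j≠i} (x - xⱼ)/(xᵢ - xⱼ)

L_0(5.5) = (5.5 - 6)/(5 - 6) = 0.500000
L_1(5.5) = (5.5 - 5)/(6 - 5) = 0.500000

P(5.5) = (-10)×L_0(5.5) + 2×L_1(5.5)
P(5.5) = -4.000000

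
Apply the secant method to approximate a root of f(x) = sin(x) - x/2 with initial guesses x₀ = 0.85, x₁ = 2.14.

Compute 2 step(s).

f(x) = sin(x) - x/2
x₀ = 0.85, x₁ = 2.14

Secant formula: x_{n+1} = x_n - f(x_n)(x_n - x_{n-1})/(f(x_n) - f(x_{n-1}))

Iteration 1:
  f(0.850000) = 0.326280
  f(2.140000) = -0.227670
  x_2 = 2.140000 - (-0.227670)×(2.140000 - 0.850000)/(-0.227670 - 0.326280)
       = 1.609819
Iteration 2:
  f(2.140000) = -0.227670
  f(1.609819) = 0.194329
  x_3 = 1.609819 - 0.194329×(1.609819 - 2.140000)/(0.194329 - (-0.227670))
       = 1.853966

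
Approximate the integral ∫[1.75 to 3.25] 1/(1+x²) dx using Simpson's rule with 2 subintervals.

f(x) = 1/(1+x²)
a = 1.75, b = 3.25, n = 2
h = (b - a)/n = 0.750000

Simpson's rule: (h/3)[f(x₀) + 4f(x₁) + 2f(x₂) + ... + f(xₙ)]

x_0 = 1.7500, f(x_0) = 0.246154, coefficient = 1
x_1 = 2.5000, f(x_1) = 0.137931, coefficient = 4
x_2 = 3.2500, f(x_2) = 0.086486, coefficient = 1

I ≈ (0.750000/3) × 0.884364 = 0.221091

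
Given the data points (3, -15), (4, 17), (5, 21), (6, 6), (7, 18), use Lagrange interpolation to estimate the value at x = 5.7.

Lagrange interpolation formula:
P(x) = Σ yᵢ × Lᵢ(x)
where Lᵢ(x) = Π_{j≠i} (x - xⱼ)/(xᵢ - xⱼ)

L_0(5.7) = (5.7 - 4)/(3 - 4) × (5.7 - 5)/(3 - 5) × (5.7 - 6)/(3 - 6) × (5.7 - 7)/(3 - 7) = 0.019337
L_1(5.7) = (5.7 - 3)/(4 - 3) × (5.7 - 5)/(4 - 5) × (5.7 - 6)/(4 - 6) × (5.7 - 7)/(4 - 7) = -0.122850
L_2(5.7) = (5.7 - 3)/(5 - 3) × (5.7 - 4)/(5 - 4) × (5.7 - 6)/(5 - 6) × (5.7 - 7)/(5 - 7) = 0.447525
L_3(5.7) = (5.7 - 3)/(6 - 3) × (5.7 - 4)/(6 - 4) × (5.7 - 5)/(6 - 5) × (5.7 - 7)/(6 - 7) = 0.696150
L_4(5.7) = (5.7 - 3)/(7 - 3) × (5.7 - 4)/(7 - 4) × (5.7 - 5)/(7 - 5) × (5.7 - 6)/(7 - 6) = -0.040162

P(5.7) = (-15)×L_0(5.7) + 17×L_1(5.7) + 21×L_2(5.7) + 6×L_3(5.7) + 18×L_4(5.7)
P(5.7) = 10.473487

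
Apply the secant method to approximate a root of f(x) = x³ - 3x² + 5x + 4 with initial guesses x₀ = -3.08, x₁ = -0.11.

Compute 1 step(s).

f(x) = x³ - 3x² + 5x + 4
x₀ = -3.08, x₁ = -0.11

Secant formula: x_{n+1} = x_n - f(x_n)(x_n - x_{n-1})/(f(x_n) - f(x_{n-1}))

Iteration 1:
  f(-3.080000) = -69.077312
  f(-0.110000) = 3.412369
  x_2 = -0.110000 - 3.412369×(-0.110000 - (-3.080000))/(3.412369 - (-69.077312))
       = -0.249809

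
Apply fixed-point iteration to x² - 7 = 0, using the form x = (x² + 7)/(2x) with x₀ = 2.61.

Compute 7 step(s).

Equation: x² - 7 = 0
Fixed-point form: x = (x² + 7)/(2x)
x₀ = 2.61

x_1 = g(2.610000) = 2.645996
x_2 = g(2.645996) = 2.645751
x_3 = g(2.645751) = 2.645751
x_4 = g(2.645751) = 2.645751
x_5 = g(2.645751) = 2.645751
x_6 = g(2.645751) = 2.645751
x_7 = g(2.645751) = 2.645751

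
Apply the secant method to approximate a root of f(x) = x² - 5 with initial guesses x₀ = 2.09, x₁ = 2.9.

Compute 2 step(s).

f(x) = x² - 5
x₀ = 2.09, x₁ = 2.9

Secant formula: x_{n+1} = x_n - f(x_n)(x_n - x_{n-1})/(f(x_n) - f(x_{n-1}))

Iteration 1:
  f(2.090000) = -0.631900
  f(2.900000) = 3.410000
  x_2 = 2.900000 - 3.410000×(2.900000 - 2.090000)/(3.410000 - (-0.631900))
       = 2.216633
Iteration 2:
  f(2.900000) = 3.410000
  f(2.216633) = -0.086537
  x_3 = 2.216633 - (-0.086537)×(2.216633 - 2.900000)/(-0.086537 - 3.410000)
       = 2.233546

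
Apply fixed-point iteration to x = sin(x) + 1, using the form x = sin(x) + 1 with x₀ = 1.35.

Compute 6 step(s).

Equation: x = sin(x) + 1
Fixed-point form: x = sin(x) + 1
x₀ = 1.35

x_1 = g(1.350000) = 1.975723
x_2 = g(1.975723) = 1.919131
x_3 = g(1.919131) = 1.939942
x_4 = g(1.939942) = 1.932636
x_5 = g(1.932636) = 1.935247
x_6 = g(1.935247) = 1.934320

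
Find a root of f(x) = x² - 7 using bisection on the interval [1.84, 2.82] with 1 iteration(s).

f(x) = x² - 7
Initial interval: [1.84, 2.82]

Iteration 1:
  c_1 = (1.840000 + 2.820000)/2 = 2.330000
  f(c_1) = f(2.330000) = -1.571100
  f(a) × f(c) ≥ 0, new interval: [2.330000, 2.820000]

After 1 iteration(s), the approximation is c_1 = 2.330000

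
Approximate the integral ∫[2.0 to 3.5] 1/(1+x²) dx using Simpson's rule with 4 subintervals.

f(x) = 1/(1+x²)
a = 2.0, b = 3.5, n = 4
h = (b - a)/n = 0.375000

Simpson's rule: (h/3)[f(x₀) + 4f(x₁) + 2f(x₂) + ... + f(xₙ)]

x_0 = 2.0000, f(x_0) = 0.200000, coefficient = 1
x_1 = 2.3750, f(x_1) = 0.150588, coefficient = 4
x_2 = 2.7500, f(x_2) = 0.116788, coefficient = 2
x_3 = 3.1250, f(x_3) = 0.092888, coefficient = 4
x_4 = 3.5000, f(x_4) = 0.075472, coefficient = 1

I ≈ (0.375000/3) × 1.482954 = 0.185369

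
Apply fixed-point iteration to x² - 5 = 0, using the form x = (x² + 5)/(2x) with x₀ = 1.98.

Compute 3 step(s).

Equation: x² - 5 = 0
Fixed-point form: x = (x² + 5)/(2x)
x₀ = 1.98

x_1 = g(1.980000) = 2.252626
x_2 = g(2.252626) = 2.236129
x_3 = g(2.236129) = 2.236068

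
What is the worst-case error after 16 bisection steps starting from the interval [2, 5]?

Bisection error bound: |error| ≤ (b-a)/2^n
|error| ≤ (5 - 2)/2^16 = 3/2^16
|error| ≤ 0.0000457764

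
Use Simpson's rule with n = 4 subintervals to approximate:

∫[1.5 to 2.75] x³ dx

f(x) = x³
a = 1.5, b = 2.75, n = 4
h = (b - a)/n = 0.312500

Simpson's rule: (h/3)[f(x₀) + 4f(x₁) + 2f(x₂) + ... + f(xₙ)]

x_0 = 1.5000, f(x_0) = 3.375000, coefficient = 1
x_1 = 1.8125, f(x_1) = 5.954346, coefficient = 4
x_2 = 2.1250, f(x_2) = 9.595703, coefficient = 2
x_3 = 2.4375, f(x_3) = 14.482178, coefficient = 4
x_4 = 2.7500, f(x_4) = 20.796875, coefficient = 1

I ≈ (0.312500/3) × 125.109375 = 13.032227
Exact value: 13.032227
Error: 0.000000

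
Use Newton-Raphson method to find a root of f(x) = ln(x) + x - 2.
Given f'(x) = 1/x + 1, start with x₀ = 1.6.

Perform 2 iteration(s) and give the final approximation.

f(x) = ln(x) + x - 2
f'(x) = 1/x + 1
x₀ = 1.6

Newton-Raphson formula: x_{n+1} = x_n - f(x_n)/f'(x_n)

Iteration 1:
  f(1.600000) = 0.070004
  f'(1.600000) = 1.625000
  x_1 = 1.600000 - 0.070004/1.625000 = 1.556921
Iteration 2:
  f(1.556921) = -0.000369
  f'(1.556921) = 1.642293
  x_2 = 1.556921 - (-0.000369)/1.642293 = 1.557146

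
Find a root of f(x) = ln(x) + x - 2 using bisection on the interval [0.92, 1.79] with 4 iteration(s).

f(x) = ln(x) + x - 2
Initial interval: [0.92, 1.79]

Iteration 1:
  c_1 = (0.920000 + 1.790000)/2 = 1.355000
  f(c_1) = f(1.355000) = -0.341199
  f(a) × f(c) ≥ 0, new interval: [1.355000, 1.790000]
Iteration 2:
  c_2 = (1.355000 + 1.790000)/2 = 1.572500
  f(c_2) = f(1.572500) = 0.025167
  f(a) × f(c) < 0, new interval: [1.355000, 1.572500]
Iteration 3:
  c_3 = (1.355000 + 1.572500)/2 = 1.463750
  f(c_3) = f(1.463750) = -0.155248
  f(a) × f(c) ≥ 0, new interval: [1.463750, 1.572500]
Iteration 4:
  c_4 = (1.463750 + 1.572500)/2 = 1.518125
  f(c_4) = f(1.518125) = -0.064399
  f(a) × f(c) ≥ 0, new interval: [1.518125, 1.572500]

After 4 iteration(s), the approximation is c_4 = 1.518125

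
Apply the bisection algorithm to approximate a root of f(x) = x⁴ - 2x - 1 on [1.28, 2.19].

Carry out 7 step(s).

f(x) = x⁴ - 2x - 1
Initial interval: [1.28, 2.19]

Iteration 1:
  c_1 = (1.280000 + 2.190000)/2 = 1.735000
  f(c_1) = f(1.735000) = 4.591455
  f(a) × f(c) < 0, new interval: [1.280000, 1.735000]
Iteration 2:
  c_2 = (1.280000 + 1.735000)/2 = 1.507500
  f(c_2) = f(1.507500) = 1.149512
  f(a) × f(c) < 0, new interval: [1.280000, 1.507500]
Iteration 3:
  c_3 = (1.280000 + 1.507500)/2 = 1.393750
  f(c_3) = f(1.393750) = -0.014042
  f(a) × f(c) ≥ 0, new interval: [1.393750, 1.507500]
Iteration 4:
  c_4 = (1.393750 + 1.507500)/2 = 1.450625
  f(c_4) = f(1.450625) = 0.526883
  f(a) × f(c) < 0, new interval: [1.393750, 1.450625]
Iteration 5:
  c_5 = (1.393750 + 1.450625)/2 = 1.422187
  f(c_5) = f(1.422187) = 0.246606
  f(a) × f(c) < 0, new interval: [1.393750, 1.422187]
Iteration 6:
  c_6 = (1.393750 + 1.422187)/2 = 1.407969
  f(c_6) = f(1.407969) = 0.113877
  f(a) × f(c) < 0, new interval: [1.393750, 1.407969]
Iteration 7:
  c_7 = (1.393750 + 1.407969)/2 = 1.400859
  f(c_7) = f(1.400859) = 0.049322
  f(a) × f(c) < 0, new interval: [1.393750, 1.400859]

After 7 iteration(s), the approximation is c_7 = 1.400859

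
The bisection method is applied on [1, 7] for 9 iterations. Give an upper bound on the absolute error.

Bisection error bound: |error| ≤ (b-a)/2^n
|error| ≤ (7 - 1)/2^9 = 6/2^9
|error| ≤ 0.0117187500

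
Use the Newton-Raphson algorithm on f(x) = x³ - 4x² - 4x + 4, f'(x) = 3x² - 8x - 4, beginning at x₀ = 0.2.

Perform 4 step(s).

f(x) = x³ - 4x² - 4x + 4
f'(x) = 3x² - 8x - 4
x₀ = 0.2

Newton-Raphson formula: x_{n+1} = x_n - f(x_n)/f'(x_n)

Iteration 1:
  f(0.200000) = 3.048000
  f'(0.200000) = -5.480000
  x_1 = 0.200000 - 3.048000/(-5.480000) = 0.756204
Iteration 2:
  f(0.756204) = -0.879766
  f'(0.756204) = -8.334100
  x_2 = 0.756204 - (-0.879766)/(-8.334100) = 0.650642
Iteration 3:
  f(0.650642) = -0.020470
  f'(0.650642) = -7.935132
  x_3 = 0.650642 - (-0.020470)/(-7.935132) = 0.648063
Iteration 4:
  f(0.648063) = -0.000014
  f'(0.648063) = -7.924545
  x_4 = 0.648063 - (-0.000014)/(-7.924545) = 0.648061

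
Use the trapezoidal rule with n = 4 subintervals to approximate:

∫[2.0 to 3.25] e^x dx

f(x) = e^x
a = 2.0, b = 3.25, n = 4
h = (b - a)/n = 0.312500

Trapezoidal rule: (h/2)[f(x₀) + 2f(x₁) + 2f(x₂) + ... + f(xₙ)]

x_0 = 2.0000, f(x_0) = 7.389056, coefficient = 1
x_1 = 2.3125, f(x_1) = 10.099642, coefficient = 2
x_2 = 2.6250, f(x_2) = 13.804574, coefficient = 2
x_3 = 2.9375, f(x_3) = 18.868616, coefficient = 2
x_4 = 3.2500, f(x_4) = 25.790340, coefficient = 1

I ≈ (0.312500/2) × 118.725060 = 18.550791
Exact value: 18.401284
Error: 0.149507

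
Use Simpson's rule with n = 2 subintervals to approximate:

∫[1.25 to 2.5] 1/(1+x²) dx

f(x) = 1/(1+x²)
a = 1.25, b = 2.5, n = 2
h = (b - a)/n = 0.625000

Simpson's rule: (h/3)[f(x₀) + 4f(x₁) + 2f(x₂) + ... + f(xₙ)]

x_0 = 1.2500, f(x_0) = 0.390244, coefficient = 1
x_1 = 1.8750, f(x_1) = 0.221453, coefficient = 4
x_2 = 2.5000, f(x_2) = 0.137931, coefficient = 1

I ≈ (0.625000/3) × 1.413988 = 0.294581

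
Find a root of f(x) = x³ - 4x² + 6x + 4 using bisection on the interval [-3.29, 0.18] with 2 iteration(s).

f(x) = x³ - 4x² + 6x + 4
Initial interval: [-3.29, 0.18]

Iteration 1:
  c_1 = (-3.290000 + 0.180000)/2 = -1.555000
  f(c_1) = f(-1.555000) = -18.762129
  f(a) × f(c) ≥ 0, new interval: [-1.555000, 0.180000]
Iteration 2:
  c_2 = (-1.555000 + 0.180000)/2 = -0.687500
  f(c_2) = f(-0.687500) = -2.340576
  f(a) × f(c) ≥ 0, new interval: [-0.687500, 0.180000]

After 2 iteration(s), the approximation is c_2 = -0.687500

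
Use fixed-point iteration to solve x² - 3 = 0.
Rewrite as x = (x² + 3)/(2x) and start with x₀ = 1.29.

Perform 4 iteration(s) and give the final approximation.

Equation: x² - 3 = 0
Fixed-point form: x = (x² + 3)/(2x)
x₀ = 1.29

x_1 = g(1.290000) = 1.807791
x_2 = g(1.807791) = 1.733637
x_3 = g(1.733637) = 1.732052
x_4 = g(1.732052) = 1.732051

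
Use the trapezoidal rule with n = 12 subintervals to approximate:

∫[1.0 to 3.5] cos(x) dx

f(x) = cos(x)
a = 1.0, b = 3.5, n = 12
h = (b - a)/n = 0.208333

Trapezoidal rule: (h/2)[f(x₀) + 2f(x₁) + 2f(x₂) + ... + f(xₙ)]

x_0 = 1.0000, f(x_0) = 0.540302, coefficient = 1
x_1 = 1.2083, f(x_1) = 0.354578, coefficient = 2
x_2 = 1.4167, f(x_2) = 0.153520, coefficient = 2
x_3 = 1.6250, f(x_3) = -0.054177, coefficient = 2
x_4 = 1.8333, f(x_4) = -0.259531, coefficient = 2
x_5 = 2.0417, f(x_5) = -0.453662, coefficient = 2
x_6 = 2.2500, f(x_6) = -0.628174, coefficient = 2
x_7 = 2.4583, f(x_7) = -0.775519, coefficient = 2
x_8 = 2.6667, f(x_8) = -0.889327, coefficient = 2
x_9 = 2.8750, f(x_9) = -0.964674, coefficient = 2
x_10 = 3.0833, f(x_10) = -0.998303, coefficient = 2
x_11 = 3.2917, f(x_11) = -0.988760, coefficient = 2
x_12 = 3.5000, f(x_12) = -0.936457, coefficient = 1

I ≈ (0.208333/2) × -11.404213 = -1.187939
Exact value: -1.192254
Error: 0.004315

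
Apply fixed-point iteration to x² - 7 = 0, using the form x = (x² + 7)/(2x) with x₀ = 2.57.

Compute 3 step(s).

Equation: x² - 7 = 0
Fixed-point form: x = (x² + 7)/(2x)
x₀ = 2.57

x_1 = g(2.570000) = 2.646868
x_2 = g(2.646868) = 2.645752
x_3 = g(2.645752) = 2.645751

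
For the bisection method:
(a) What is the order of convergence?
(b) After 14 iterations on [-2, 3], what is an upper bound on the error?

(a) Bisection has linear (order 1) convergence; the error is halved each step.

(b) Error bound = (b-a)/2^n = (3 - (-2))/2^{14}
    = 5/2^{14}

(a) 1 (linear); (b) error ≤ 3.05e-04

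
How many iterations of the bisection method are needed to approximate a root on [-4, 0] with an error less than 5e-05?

We need (b-a)/2^n ≤ 5e-05
(0 - (-4))/2^n ≤ 5e-05
4/2^n ≤ 5e-05
2^n ≥ 80000
n ≥ log₂(80000) = 16.29
n ≥ 17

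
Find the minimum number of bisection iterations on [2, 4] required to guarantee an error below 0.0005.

We need (b-a)/2^n ≤ 0.0005
(4 - 2)/2^n ≤ 0.0005
2/2^n ≤ 0.0005
2^n ≥ 4000
n ≥ log₂(4000) = 11.97
n ≥ 12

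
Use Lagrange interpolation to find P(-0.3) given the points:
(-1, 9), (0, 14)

Lagrange interpolation formula:
P(x) = Σ yᵢ × Lᵢ(x)
where Lᵢ(x) = Π_{j≠i} (x - xⱼ)/(xᵢ - xⱼ)

L_0(-0.3) = (-0.3 - 0)/(-1 - 0) = 0.300000
L_1(-0.3) = (-0.3 - (-1))/(0 - (-1)) = 0.700000

P(-0.3) = 9×L_0(-0.3) + 14×L_1(-0.3)
P(-0.3) = 12.500000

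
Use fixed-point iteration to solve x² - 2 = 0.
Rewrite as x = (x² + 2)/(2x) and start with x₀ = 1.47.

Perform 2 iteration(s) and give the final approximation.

Equation: x² - 2 = 0
Fixed-point form: x = (x² + 2)/(2x)
x₀ = 1.47

x_1 = g(1.470000) = 1.415272
x_2 = g(1.415272) = 1.414214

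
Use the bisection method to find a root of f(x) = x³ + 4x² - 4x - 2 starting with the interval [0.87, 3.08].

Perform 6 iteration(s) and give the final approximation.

f(x) = x³ + 4x² - 4x - 2
Initial interval: [0.87, 3.08]

Iteration 1:
  c_1 = (0.870000 + 3.080000)/2 = 1.975000
  f(c_1) = f(1.975000) = 13.406234
  f(a) × f(c) < 0, new interval: [0.870000, 1.975000]
Iteration 2:
  c_2 = (0.870000 + 1.975000)/2 = 1.422500
  f(c_2) = f(1.422500) = 3.282463
  f(a) × f(c) < 0, new interval: [0.870000, 1.422500]
Iteration 3:
  c_3 = (0.870000 + 1.422500)/2 = 1.146250
  f(c_3) = f(1.146250) = 0.176602
  f(a) × f(c) < 0, new interval: [0.870000, 1.146250]
Iteration 4:
  c_4 = (0.870000 + 1.146250)/2 = 1.008125
  f(c_4) = f(1.008125) = -0.942662
  f(a) × f(c) ≥ 0, new interval: [1.008125, 1.146250]
Iteration 5:
  c_5 = (1.008125 + 1.146250)/2 = 1.077187
  f(c_5) = f(1.077187) = -0.417522
  f(a) × f(c) ≥ 0, new interval: [1.077187, 1.146250]
Iteration 6:
  c_6 = (1.077187 + 1.146250)/2 = 1.111719
  f(c_6) = f(1.111719) = -0.129207
  f(a) × f(c) ≥ 0, new interval: [1.111719, 1.146250]

After 6 iteration(s), the approximation is c_6 = 1.111719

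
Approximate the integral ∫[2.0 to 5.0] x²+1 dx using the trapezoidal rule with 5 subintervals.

f(x) = x²+1
a = 2.0, b = 5.0, n = 5
h = (b - a)/n = 0.600000

Trapezoidal rule: (h/2)[f(x₀) + 2f(x₁) + 2f(x₂) + ... + f(xₙ)]

x_0 = 2.0000, f(x_0) = 5.000000, coefficient = 1
x_1 = 2.6000, f(x_1) = 7.760000, coefficient = 2
x_2 = 3.2000, f(x_2) = 11.240000, coefficient = 2
x_3 = 3.8000, f(x_3) = 15.440000, coefficient = 2
x_4 = 4.4000, f(x_4) = 20.360000, coefficient = 2
x_5 = 5.0000, f(x_5) = 26.000000, coefficient = 1

I ≈ (0.600000/2) × 140.600000 = 42.180000
Exact value: 42.000000
Error: 0.180000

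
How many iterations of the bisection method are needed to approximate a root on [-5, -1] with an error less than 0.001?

We need (b-a)/2^n ≤ 0.001
(-1 - (-5))/2^n ≤ 0.001
4/2^n ≤ 0.001
2^n ≥ 4000
n ≥ log₂(4000) = 11.97
n ≥ 12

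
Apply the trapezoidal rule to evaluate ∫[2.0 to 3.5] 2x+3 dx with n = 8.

f(x) = 2x+3
a = 2.0, b = 3.5, n = 8
h = (b - a)/n = 0.187500

Trapezoidal rule: (h/2)[f(x₀) + 2f(x₁) + 2f(x₂) + ... + f(xₙ)]

x_0 = 2.0000, f(x_0) = 7.000000, coefficient = 1
x_1 = 2.1875, f(x_1) = 7.375000, coefficient = 2
x_2 = 2.3750, f(x_2) = 7.750000, coefficient = 2
x_3 = 2.5625, f(x_3) = 8.125000, coefficient = 2
x_4 = 2.7500, f(x_4) = 8.500000, coefficient = 2
x_5 = 2.9375, f(x_5) = 8.875000, coefficient = 2
x_6 = 3.1250, f(x_6) = 9.250000, coefficient = 2
x_7 = 3.3125, f(x_7) = 9.625000, coefficient = 2
x_8 = 3.5000, f(x_8) = 10.000000, coefficient = 1

I ≈ (0.187500/2) × 136.000000 = 12.750000
Exact value: 12.750000
Error: 0.000000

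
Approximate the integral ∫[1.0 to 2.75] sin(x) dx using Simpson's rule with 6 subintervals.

f(x) = sin(x)
a = 1.0, b = 2.75, n = 6
h = (b - a)/n = 0.291667

Simpson's rule: (h/3)[f(x₀) + 4f(x₁) + 2f(x₂) + ... + f(xₙ)]

x_0 = 1.0000, f(x_0) = 0.841471, coefficient = 1
x_1 = 1.2917, f(x_1) = 0.961296, coefficient = 4
x_2 = 1.5833, f(x_2) = 0.999921, coefficient = 2
x_3 = 1.8750, f(x_3) = 0.954086, coefficient = 4
x_4 = 2.1667, f(x_4) = 0.827660, coefficient = 2
x_5 = 2.4583, f(x_5) = 0.631324, coefficient = 4
x_6 = 2.7500, f(x_6) = 0.381661, coefficient = 1

I ≈ (0.291667/3) × 15.065117 = 1.464664
Exact value: 1.464605
Error: 0.000059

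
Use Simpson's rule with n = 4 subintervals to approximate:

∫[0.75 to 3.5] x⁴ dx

f(x) = x⁴
a = 0.75, b = 3.5, n = 4
h = (b - a)/n = 0.687500

Simpson's rule: (h/3)[f(x₀) + 4f(x₁) + 2f(x₂) + ... + f(xₙ)]

x_0 = 0.7500, f(x_0) = 0.316406, coefficient = 1
x_1 = 1.4375, f(x_1) = 4.270035, coefficient = 4
x_2 = 2.1250, f(x_2) = 20.390869, coefficient = 2
x_3 = 2.8125, f(x_3) = 62.570572, coefficient = 4
x_4 = 3.5000, f(x_4) = 150.062500, coefficient = 1

I ≈ (0.687500/3) × 458.523071 = 105.078204
Exact value: 104.996289
Error: 0.081915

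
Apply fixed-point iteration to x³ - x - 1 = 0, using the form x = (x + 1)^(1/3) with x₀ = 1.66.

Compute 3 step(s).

Equation: x³ - x - 1 = 0
Fixed-point form: x = (x + 1)^(1/3)
x₀ = 1.66

x_1 = g(1.660000) = 1.385566
x_2 = g(1.385566) = 1.336176
x_3 = g(1.336176) = 1.326891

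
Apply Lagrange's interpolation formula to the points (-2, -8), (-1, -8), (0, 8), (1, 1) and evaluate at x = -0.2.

Lagrange interpolation formula:
P(x) = Σ yᵢ × Lᵢ(x)
where Lᵢ(x) = Π_{j≠i} (x - xⱼ)/(xᵢ - xⱼ)

L_0(-0.2) = (-0.2 - (-1))/(-2 - (-1)) × (-0.2 - 0)/(-2 - 0) × (-0.2 - 1)/(-2 - 1) = -0.032000
L_1(-0.2) = (-0.2 - (-2))/(-1 - (-2)) × (-0.2 - 0)/(-1 - 0) × (-0.2 - 1)/(-1 - 1) = 0.216000
L_2(-0.2) = (-0.2 - (-2))/(0 - (-2)) × (-0.2 - (-1))/(0 - (-1)) × (-0.2 - 1)/(0 - 1) = 0.864000
L_3(-0.2) = (-0.2 - (-2))/(1 - (-2)) × (-0.2 - (-1))/(1 - (-1)) × (-0.2 - 0)/(1 - 0) = -0.048000

P(-0.2) = (-8)×L_0(-0.2) + (-8)×L_1(-0.2) + 8×L_2(-0.2) + 1×L_3(-0.2)
P(-0.2) = 5.392000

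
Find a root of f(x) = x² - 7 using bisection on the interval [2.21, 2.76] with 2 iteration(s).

f(x) = x² - 7
Initial interval: [2.21, 2.76]

Iteration 1:
  c_1 = (2.210000 + 2.760000)/2 = 2.485000
  f(c_1) = f(2.485000) = -0.824775
  f(a) × f(c) ≥ 0, new interval: [2.485000, 2.760000]
Iteration 2:
  c_2 = (2.485000 + 2.760000)/2 = 2.622500
  f(c_2) = f(2.622500) = -0.122494
  f(a) × f(c) ≥ 0, new interval: [2.622500, 2.760000]

After 2 iteration(s), the approximation is c_2 = 2.622500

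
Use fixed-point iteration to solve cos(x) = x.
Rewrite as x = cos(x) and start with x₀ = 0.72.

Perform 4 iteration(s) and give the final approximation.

Equation: cos(x) = x
Fixed-point form: x = cos(x)
x₀ = 0.72

x_1 = g(0.720000) = 0.751806
x_2 = g(0.751806) = 0.730457
x_3 = g(0.730457) = 0.744870
x_4 = g(0.744870) = 0.735176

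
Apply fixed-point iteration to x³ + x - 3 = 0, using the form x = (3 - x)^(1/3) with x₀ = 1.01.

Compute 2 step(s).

Equation: x³ + x - 3 = 0
Fixed-point form: x = (3 - x)^(1/3)
x₀ = 1.01

x_1 = g(1.010000) = 1.257818
x_2 = g(1.257818) = 1.203274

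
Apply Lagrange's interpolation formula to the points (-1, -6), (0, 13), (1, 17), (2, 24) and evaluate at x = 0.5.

Lagrange interpolation formula:
P(x) = Σ yᵢ × Lᵢ(x)
where Lᵢ(x) = Π_{j≠i} (x - xⱼ)/(xᵢ - xⱼ)

L_0(0.5) = (0.5 - 0)/(-1 - 0) × (0.5 - 1)/(-1 - 1) × (0.5 - 2)/(-1 - 2) = -0.062500
L_1(0.5) = (0.5 - (-1))/(0 - (-1)) × (0.5 - 1)/(0 - 1) × (0.5 - 2)/(0 - 2) = 0.562500
L_2(0.5) = (0.5 - (-1))/(1 - (-1)) × (0.5 - 0)/(1 - 0) × (0.5 - 2)/(1 - 2) = 0.562500
L_3(0.5) = (0.5 - (-1))/(2 - (-1)) × (0.5 - 0)/(2 - 0) × (0.5 - 1)/(2 - 1) = -0.062500

P(0.5) = (-6)×L_0(0.5) + 13×L_1(0.5) + 17×L_2(0.5) + 24×L_3(0.5)
P(0.5) = 15.750000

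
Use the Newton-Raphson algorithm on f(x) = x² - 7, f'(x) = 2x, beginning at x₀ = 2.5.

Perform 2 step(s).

f(x) = x² - 7
f'(x) = 2x
x₀ = 2.5

Newton-Raphson formula: x_{n+1} = x_n - f(x_n)/f'(x_n)

Iteration 1:
  f(2.500000) = -0.750000
  f'(2.500000) = 5.000000
  x_1 = 2.500000 - (-0.750000)/5.000000 = 2.650000
Iteration 2:
  f(2.650000) = 0.022500
  f'(2.650000) = 5.300000
  x_2 = 2.650000 - 0.022500/5.300000 = 2.645755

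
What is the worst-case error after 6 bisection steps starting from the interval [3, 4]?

Bisection error bound: |error| ≤ (b-a)/2^n
|error| ≤ (4 - 3)/2^6 = 1/2^6
|error| ≤ 0.0156250000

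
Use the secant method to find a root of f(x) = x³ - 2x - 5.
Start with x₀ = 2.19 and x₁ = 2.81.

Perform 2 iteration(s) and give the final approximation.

f(x) = x³ - 2x - 5
x₀ = 2.19, x₁ = 2.81

Secant formula: x_{n+1} = x_n - f(x_n)(x_n - x_{n-1})/(f(x_n) - f(x_{n-1}))

Iteration 1:
  f(2.190000) = 1.123459
  f(2.810000) = 11.568041
  x_2 = 2.810000 - 11.568041×(2.810000 - 2.190000)/(11.568041 - 1.123459)
       = 2.123310
Iteration 2:
  f(2.810000) = 11.568041
  f(2.123310) = 0.326212
  x_3 = 2.123310 - 0.326212×(2.123310 - 2.810000)/(0.326212 - 11.568041)
       = 2.103384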